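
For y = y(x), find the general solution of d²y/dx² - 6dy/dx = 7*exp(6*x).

y = C2 + C1*exp(6*x) + 7*x*exp(6*x)/6

Characteristic equation r² - 6r = 0 factors as (r - 6)r = 0, so r = 6, 0.
Hence y_h = C1*exp(6*x) + C2.
Since exp(6*x) solves the homogeneous equation (r = 6 is a root of multiplicity 1), multiply the trial by x. Try y_p = A*x*exp(6*x). Substituting into the equation and dividing by exp(6*x) gives A = 7/6, so y_p = 7*x*exp(6*x)/6.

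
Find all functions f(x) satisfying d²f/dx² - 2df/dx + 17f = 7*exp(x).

Characteristic equation r² - 2r + 17 = 0 has discriminant (-2)² - 4·(17) = -64 < 0, so r = 1 ± 4i.
Hence f_h = C1*cos(4*x)*exp(x) + C2*exp(x)*sin(4*x).
Try f_p = A*exp(x). Substituting into the equation and dividing by exp(x) gives A = 7/16, so f_p = 7*exp(x)/16.

f = 7*exp(x)/16 + C1*cos(4*x)*exp(x) + C2*exp(x)*sin(4*x)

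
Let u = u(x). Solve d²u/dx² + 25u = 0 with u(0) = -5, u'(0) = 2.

Characteristic equation r² + 25 = 0 has discriminant (0)² - 4·(25) = -100 < 0, so r = ± 5i.
Hence u_h = C1*cos(5*x) + C2*sin(5*x).
Apply the initial conditions: u(0) = C1 = -5 and u'(0) = 5*C2 = 2. Solving gives C1 = -5, C2 = 2/5.

u = -5*cos(5*x) + 2*sin(5*x)/5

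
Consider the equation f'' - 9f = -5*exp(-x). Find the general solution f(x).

f = 5*exp(-x)/8 + C1*exp(3*x) + C2*exp(-3*x)

Characteristic equation r² - 9 = 0 factors as (r - 3)(r + 3) = 0, so r = 3, -3.
Hence f_h = C1*exp(3*x) + C2*exp(-3*x).
Try f_p = A*exp(-x). Substituting into the equation and dividing by exp(-x) gives A = 5/8, so f_p = 5*exp(-x)/8.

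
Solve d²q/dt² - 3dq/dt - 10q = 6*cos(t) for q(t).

Characteristic equation r² - 3r - 10 = 0 factors as (r - 5)(r + 2) = 0, so r = 5, -2.
Hence q_h = C1*exp(5*t) + C2*exp(-2*t).
Try q_p = A*cos(t) + B*sin(t). Substituting and equating the coefficients of cos(t) and sin(t) gives A = -33/65, B = -9/65, so q_p = -33*cos(t)/65 - 9*sin(t)/65.

q = -33*cos(t)/65 - 9*sin(t)/65 + C1*exp(5*t) + C2*exp(-2*t)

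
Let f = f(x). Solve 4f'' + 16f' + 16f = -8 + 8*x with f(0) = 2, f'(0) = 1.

Divide through by 4: f'' + 4f' + 4f = -2 + 2*x.
Characteristic equation r² + 4r + 4 = 0 has discriminant (4)² - 4·(4) = 0, so r = -2 is a repeated root.
Hence f_h = (C1 + C2*x)*exp(-2*x).
For the particular solution try f_p = A0 + A1*x. Substituting and matching coefficients of each power of x gives A0 = -1, A1 = 1/2, so f_p = -1 + x/2.
General solution: f = -1 + x/2 + C1*exp(-2*x) + C2*x*exp(-2*x).
Apply the initial conditions: f(0) = -1 + C1 = 2 and f'(0) = 1/2 + C2 - 2*C1 = 1. Solving gives C1 = 3, C2 = 13/2.

f = -1 + x/2 + 3*exp(-2*x) + 13*x*exp(-2*x)/2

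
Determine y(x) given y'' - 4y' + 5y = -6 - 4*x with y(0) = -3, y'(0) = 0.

y = -46/25 - 4*x/5 - 29*cos(x)*exp(2*x)/25 + 78*exp(2*x)*sin(x)/25

Characteristic equation r² - 4r + 5 = 0 has discriminant (-4)² - 4·(5) = -4 < 0, so r = 2 ± i.
Hence y_h = C1*cos(x)*exp(2*x) + C2*exp(2*x)*sin(x).
For the particular solution try y_p = A0 + A1*x. Substituting and matching coefficients of each power of x gives A0 = -46/25, A1 = -4/5, so y_p = -46/25 - 4*x/5.
General solution: y = -46/25 - 4*x/5 + C1*cos(x)*exp(2*x) + C2*exp(2*x)*sin(x).
Apply the initial conditions: y(0) = -46/25 + C1 = -3 and y'(0) = -4/5 + C2 + 2*C1 = 0. Solving gives C1 = -29/25, C2 = 78/25.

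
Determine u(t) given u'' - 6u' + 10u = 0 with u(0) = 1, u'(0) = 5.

Characteristic equation r² - 6r + 10 = 0 has discriminant (-6)² - 4·(10) = -4 < 0, so r = 3 ± i.
Hence u_h = C1*cos(t)*exp(3*t) + C2*exp(3*t)*sin(t).
Apply the initial conditions: u(0) = C1 = 1 and u'(0) = C2 + 3*C1 = 5. Solving gives C1 = 1, C2 = 2.

u = cos(t)*exp(3*t) + 2*exp(3*t)*sin(t)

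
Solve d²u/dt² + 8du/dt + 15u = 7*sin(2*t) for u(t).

Characteristic equation r² + 8r + 15 = 0 factors as (r + 3)(r + 5) = 0, so r = -3, -5.
Hence u_h = C1*exp(-3*t) + C2*exp(-5*t).
Try u_p = A*cos(2*t) + B*sin(2*t). Substituting and equating the coefficients of cos(2t) and sin(2t) gives A = -112/377, B = 77/377, so u_p = -112*cos(2*t)/377 + 77*sin(2*t)/377.

u = -112*cos(2*t)/377 + 77*sin(2*t)/377 + C1*exp(-3*t) + C2*exp(-5*t)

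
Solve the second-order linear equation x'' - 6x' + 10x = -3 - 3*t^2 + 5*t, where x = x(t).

Characteristic equation r² - 6r + 10 = 0 has discriminant (-6)² - 4·(10) = -4 < 0, so r = 3 ± i.
Hence x_h = C1*cos(t)*exp(3*t) + C2*exp(3*t)*sin(t).
For the particular solution try x_p = A0 + A1*t + A2*t^2. Substituting and matching coefficients of each power of t gives A0 = -39/250, A1 = 7/50, A2 = -3/10, so x_p = -39/250 - 3*t^2/10 + 7*t/50.

x = -39/250 - 3*t**2/10 + 7*t/50 + C1*cos(t)*exp(3*t) + C2*exp(3*t)*sin(t)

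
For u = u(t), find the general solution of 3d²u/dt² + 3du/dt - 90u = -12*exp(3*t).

Divide through by 3: u'' + u' - 30u = -4*exp(3*t).
Characteristic equation r² + r - 30 = 0 factors as (r - 5)(r + 6) = 0, so r = 5, -6.
Hence u_h = C1*exp(5*t) + C2*exp(-6*t).
Try u_p = A*exp(3*t). Substituting into the equation and dividing by exp(3*t) gives A = 2/9, so u_p = 2*exp(3*t)/9.

u = 2*exp(3*t)/9 + C1*exp(5*t) + C2*exp(-6*t)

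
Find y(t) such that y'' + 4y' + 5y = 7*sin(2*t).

y = -56*cos(2*t)/65 + 7*sin(2*t)/65 + C1*cos(t)*exp(-2*t) + C2*exp(-2*t)*sin(t)

Characteristic equation r² + 4r + 5 = 0 has discriminant (4)² - 4·(5) = -4 < 0, so r = -2 ± i.
Hence y_h = C1*cos(t)*exp(-2*t) + C2*exp(-2*t)*sin(t).
Try y_p = A*cos(2*t) + B*sin(2*t). Substituting and equating the coefficients of cos(2t) and sin(2t) gives A = -56/65, B = 7/65, so y_p = -56*cos(2*t)/65 + 7*sin(2*t)/65.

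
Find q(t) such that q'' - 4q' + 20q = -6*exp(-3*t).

q = -6*exp(-3*t)/41 + C1*cos(4*t)*exp(2*t) + C2*exp(2*t)*sin(4*t)

Characteristic equation r² - 4r + 20 = 0 has discriminant (-4)² - 4·(20) = -64 < 0, so r = 2 ± 4i.
Hence q_h = C1*cos(4*t)*exp(2*t) + C2*exp(2*t)*sin(4*t).
Try q_p = A*exp(-3*t). Substituting into the equation and dividing by exp(-3*t) gives A = -6/41, so q_p = -6*exp(-3*t)/41.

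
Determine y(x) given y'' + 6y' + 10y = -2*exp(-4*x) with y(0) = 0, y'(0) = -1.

y = -exp(-4*x) + cos(x)*exp(-3*x) - 2*exp(-3*x)*sin(x)

Characteristic equation r² + 6r + 10 = 0 has discriminant (6)² - 4·(10) = -4 < 0, so r = -3 ± i.
Hence y_h = C1*cos(x)*exp(-3*x) + C2*exp(-3*x)*sin(x).
Try y_p = A*exp(-4*x). Substituting into the equation and dividing by exp(-4*x) gives A = -1, so y_p = -exp(-4*x).
General solution: y = -exp(-4*x) + C1*cos(x)*exp(-3*x) + C2*exp(-3*x)*sin(x).
Apply the initial conditions: y(0) = -1 + C1 = 0 and y'(0) = 4 + C2 - 3*C1 = -1. Solving gives C1 = 1, C2 = -2.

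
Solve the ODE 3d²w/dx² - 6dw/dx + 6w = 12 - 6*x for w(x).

Divide through by 3: w'' - 2w' + 2w = 4 - 2*x.
Characteristic equation r² - 2r + 2 = 0 has discriminant (-2)² - 4·(2) = -4 < 0, so r = 1 ± i.
Hence w_h = C1*cos(x)*exp(x) + C2*exp(x)*sin(x).
For the particular solution try w_p = A0 + A1*x. Substituting and matching coefficients of each power of x gives A0 = 1, A1 = -1, so w_p = 1 - x.

w = 1 - x + C1*cos(x)*exp(x) + C2*exp(x)*sin(x)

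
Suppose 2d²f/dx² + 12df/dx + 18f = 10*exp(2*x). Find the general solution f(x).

Divide through by 2: f'' + 6f' + 9f = 5*exp(2*x).
Characteristic equation r² + 6r + 9 = 0 has discriminant (6)² - 4·(9) = 0, so r = -3 is a repeated root.
Hence f_h = (C1 + C2*x)*exp(-3*x).
Try f_p = A*exp(2*x). Substituting into the equation and dividing by exp(2*x) gives A = 1/5, so f_p = exp(2*x)/5.

f = exp(2*x)/5 + C1*exp(-3*x) + C2*x*exp(-3*x)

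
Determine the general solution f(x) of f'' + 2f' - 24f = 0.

Characteristic equation r² + 2r - 24 = 0 factors as (r - 4)(r + 6) = 0, so r = 4, -6.
Hence f_h = C1*exp(4*x) + C2*exp(-6*x).

f = C1*exp(4*x) + C2*exp(-6*x)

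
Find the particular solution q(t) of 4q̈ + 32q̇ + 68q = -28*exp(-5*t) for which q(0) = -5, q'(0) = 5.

Divide through by 4: q'' + 8q' + 17q = -7*exp(-5*t).
Characteristic equation r² + 8r + 17 = 0 has discriminant (8)² - 4·(17) = -4 < 0, so r = -4 ± i.
Hence q_h = C1*cos(t)*exp(-4*t) + C2*exp(-4*t)*sin(t).
Try q_p = A*exp(-5*t). Substituting into the equation and dividing by exp(-5*t) gives A = -7/2, so q_p = -7*exp(-5*t)/2.
General solution: q = -7*exp(-5*t)/2 + C1*cos(t)*exp(-4*t) + C2*exp(-4*t)*sin(t).
Apply the initial conditions: q(0) = -7/2 + C1 = -5 and q'(0) = 35/2 + C2 - 4*C1 = 5. Solving gives C1 = -3/2, C2 = -37/2.

q = -7*exp(-5*t)/2 - 37*exp(-4*t)*sin(t)/2 - 3*cos(t)*exp(-4*t)/2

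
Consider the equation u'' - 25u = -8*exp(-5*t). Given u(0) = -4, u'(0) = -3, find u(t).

u = -119*exp(5*t)/50 - 81*exp(-5*t)/50 + 4*t*exp(-5*t)/5

Characteristic equation r² - 25 = 0 factors as (r - 5)(r + 5) = 0, so r = 5, -5.
Hence u_h = C1*exp(5*t) + C2*exp(-5*t).
Since exp(-5*t) solves the homogeneous equation (r = -5 is a root of multiplicity 1), multiply the trial by t. Try u_p = A*t*exp(-5*t). Substituting into the equation and dividing by exp(-5*t) gives A = 4/5, so u_p = 4*t*exp(-5*t)/5.
General solution: u = C1*exp(5*t) + C2*exp(-5*t) + 4*t*exp(-5*t)/5.
Apply the initial conditions: u(0) = C1 + C2 = -4 and u'(0) = 4/5 - 5*C2 + 5*C1 = -3. Solving gives C1 = -119/50, C2 = -81/50.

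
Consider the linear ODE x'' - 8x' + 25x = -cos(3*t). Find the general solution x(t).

Characteristic equation r² - 8r + 25 = 0 has discriminant (-8)² - 4·(25) = -36 < 0, so r = 4 ± 3i.
Hence x_h = C1*cos(3*t)*exp(4*t) + C2*exp(4*t)*sin(3*t).
Try x_p = A*cos(3*t) + B*sin(3*t). Substituting and equating the coefficients of cos(3t) and sin(3t) gives A = -1/52, B = 3/104, so x_p = -cos(3*t)/52 + 3*sin(3*t)/104.

x = -cos(3*t)/52 + 3*sin(3*t)/104 + C1*cos(3*t)*exp(4*t) + C2*exp(4*t)*sin(3*t)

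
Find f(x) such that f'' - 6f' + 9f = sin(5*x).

f = -4*sin(5*x)/289 + 15*cos(5*x)/578 + C1*exp(3*x) + C2*x*exp(3*x)

Characteristic equation r² - 6r + 9 = 0 has discriminant (-6)² - 4·(9) = 0, so r = 3 is a repeated root.
Hence f_h = (C1 + C2*x)*exp(3*x).
Try f_p = A*cos(5*x) + B*sin(5*x). Substituting and equating the coefficients of cos(5x) and sin(5x) gives A = 15/578, B = -4/289, so f_p = -4*sin(5*x)/289 + 15*cos(5*x)/578.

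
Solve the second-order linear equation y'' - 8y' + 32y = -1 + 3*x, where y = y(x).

y = -1/128 + 3*x/32 + C1*cos(4*x)*exp(4*x) + C2*exp(4*x)*sin(4*x)

Characteristic equation r² - 8r + 32 = 0 has discriminant (-8)² - 4·(32) = -64 < 0, so r = 4 ± 4i.
Hence y_h = C1*cos(4*x)*exp(4*x) + C2*exp(4*x)*sin(4*x).
For the particular solution try y_p = A0 + A1*x. Substituting and matching coefficients of each power of x gives A0 = -1/128, A1 = 3/32, so y_p = -1/128 + 3*x/32.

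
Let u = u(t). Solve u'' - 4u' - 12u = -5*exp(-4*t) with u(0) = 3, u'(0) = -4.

Characteristic equation r² - 4r - 12 = 0 factors as (r + 2)(r - 6) = 0, so r = -2, 6.
Hence u_h = C1*exp(-2*t) + C2*exp(6*t).
Try u_p = A*exp(-4*t). Substituting into the equation and dividing by exp(-4*t) gives A = -1/4, so u_p = -exp(-4*t)/4.
General solution: u = -exp(-4*t)/4 + C1*exp(-2*t) + C2*exp(6*t).
Apply the initial conditions: u(0) = -1/4 + C1 + C2 = 3 and u'(0) = 1 - 2*C1 + 6*C2 = -4. Solving gives C1 = 49/16, C2 = 3/16.

u = -exp(-4*t)/4 + 3*exp(6*t)/16 + 49*exp(-2*t)/16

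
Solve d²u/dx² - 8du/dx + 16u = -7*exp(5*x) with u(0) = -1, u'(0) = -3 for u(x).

Characteristic equation r² - 8r + 16 = 0 has discriminant (-8)² - 4·(16) = 0, so r = 4 is a repeated root.
Hence u_h = (C1 + C2*x)*exp(4*x).
Try u_p = A*exp(5*x). Substituting into the equation and dividing by exp(5*x) gives A = -7, so u_p = -7*exp(5*x).
General solution: u = -7*exp(5*x) + C1*exp(4*x) + C2*x*exp(4*x).
Apply the initial conditions: u(0) = -7 + C1 = -1 and u'(0) = -35 + C2 + 4*C1 = -3. Solving gives C1 = 6, C2 = 8.

u = -7*exp(5*x) + 6*exp(4*x) + 8*x*exp(4*x)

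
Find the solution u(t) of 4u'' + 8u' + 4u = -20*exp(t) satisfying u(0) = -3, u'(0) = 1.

u = -7*exp(-t)/4 - 5*exp(t)/4 + t*exp(-t)/2

Divide through by 4: u'' + 2u' + u = -5*exp(t).
Characteristic equation r² + 2r + 1 = 0 has discriminant (2)² - 4·(1) = 0, so r = -1 is a repeated root.
Hence u_h = (C1 + C2*t)*exp(-t).
Try u_p = A*exp(t). Substituting into the equation and dividing by exp(t) gives A = -5/4, so u_p = -5*exp(t)/4.
General solution: u = -5*exp(t)/4 + C1*exp(-t) + C2*t*exp(-t).
Apply the initial conditions: u(0) = -5/4 + C1 = -3 and u'(0) = -5/4 + C2 - C1 = 1. Solving gives C1 = -7/4, C2 = 1/2.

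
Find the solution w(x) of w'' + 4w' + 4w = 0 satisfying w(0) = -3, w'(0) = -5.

w = -3*exp(-2*x) - 11*x*exp(-2*x)

Characteristic equation r² + 4r + 4 = 0 has discriminant (4)² - 4·(4) = 0, so r = -2 is a repeated root.
Hence w_h = (C1 + C2*x)*exp(-2*x).
Apply the initial conditions: w(0) = C1 = -3 and w'(0) = C2 - 2*C1 = -5. Solving gives C1 = -3, C2 = -11.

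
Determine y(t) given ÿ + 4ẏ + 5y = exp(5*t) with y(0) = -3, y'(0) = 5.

y = exp(5*t)/50 - 151*cos(t)*exp(-2*t)/50 - 57*exp(-2*t)*sin(t)/50

Characteristic equation r² + 4r + 5 = 0 has discriminant (4)² - 4·(5) = -4 < 0, so r = -2 ± i.
Hence y_h = C1*cos(t)*exp(-2*t) + C2*exp(-2*t)*sin(t).
Try y_p = A*exp(5*t). Substituting into the equation and dividing by exp(5*t) gives A = 1/50, so y_p = exp(5*t)/50.
General solution: y = exp(5*t)/50 + C1*cos(t)*exp(-2*t) + C2*exp(-2*t)*sin(t).
Apply the initial conditions: y(0) = 1/50 + C1 = -3 and y'(0) = 1/10 + C2 - 2*C1 = 5. Solving gives C1 = -151/50, C2 = -57/50.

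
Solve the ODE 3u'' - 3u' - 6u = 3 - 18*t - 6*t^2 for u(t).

Divide through by 3: u'' - u' - 2u = 1 - 6*t - 2*t^2.
Characteristic equation r² - r - 2 = 0 factors as (r - 2)(r + 1) = 0, so r = 2, -1.
Hence u_h = C1*exp(2*t) + C2*exp(-t).
For the particular solution try u_p = A0 + A1*t + A2*t^2. Substituting and matching coefficients of each power of t gives A0 = -1/2, A1 = 2, A2 = 1, so u_p = -1/2 + t^2 + 2*t.

u = -1/2 + t**2 + 2*t + C1*exp(2*t) + C2*exp(-t)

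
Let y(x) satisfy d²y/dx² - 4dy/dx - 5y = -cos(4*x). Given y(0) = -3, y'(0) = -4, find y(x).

y = -146*exp(5*x)/123 - 94*exp(-x)/51 + 16*sin(4*x)/697 + 21*cos(4*x)/697

Characteristic equation r² - 4r - 5 = 0 factors as (r + 1)(r - 5) = 0, so r = -1, 5.
Hence y_h = C1*exp(-x) + C2*exp(5*x).
Try y_p = A*cos(4*x) + B*sin(4*x). Substituting and equating the coefficients of cos(4x) and sin(4x) gives A = 21/697, B = 16/697, so y_p = 16*sin(4*x)/697 + 21*cos(4*x)/697.
General solution: y = 16*sin(4*x)/697 + 21*cos(4*x)/697 + C1*exp(-x) + C2*exp(5*x).
Apply the initial conditions: y(0) = 21/697 + C1 + C2 = -3 and y'(0) = 64/697 - C1 + 5*C2 = -4. Solving gives C1 = -94/51, C2 = -146/123.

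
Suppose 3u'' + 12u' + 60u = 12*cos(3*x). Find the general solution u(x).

u = 44*cos(3*x)/265 + 48*sin(3*x)/265 + C1*cos(4*x)*exp(-2*x) + C2*exp(-2*x)*sin(4*x)

Divide through by 3: u'' + 4u' + 20u = 4*cos(3*x).
Characteristic equation r² + 4r + 20 = 0 has discriminant (4)² - 4·(20) = -64 < 0, so r = -2 ± 4i.
Hence u_h = C1*cos(4*x)*exp(-2*x) + C2*exp(-2*x)*sin(4*x).
Try u_p = A*cos(3*x) + B*sin(3*x). Substituting and equating the coefficients of cos(3x) and sin(3x) gives A = 44/265, B = 48/265, so u_p = 44*cos(3*x)/265 + 48*sin(3*x)/265.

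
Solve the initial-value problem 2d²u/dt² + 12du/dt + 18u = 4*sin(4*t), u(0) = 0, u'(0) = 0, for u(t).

Divide through by 2: u'' + 6u' + 9u = 2*sin(4*t).
Characteristic equation r² + 6r + 9 = 0 has discriminant (6)² - 4·(9) = 0, so r = -3 is a repeated root.
Hence u_h = (C1 + C2*t)*exp(-3*t).
Try u_p = A*cos(4*t) + B*sin(4*t). Substituting and equating the coefficients of cos(4t) and sin(4t) gives A = -48/625, B = -14/625, so u_p = -48*cos(4*t)/625 - 14*sin(4*t)/625.
General solution: u = -48*cos(4*t)/625 - 14*sin(4*t)/625 + C1*exp(-3*t) + C2*t*exp(-3*t).
Apply the initial conditions: u(0) = -48/625 + C1 = 0 and u'(0) = -56/625 + C2 - 3*C1 = 0. Solving gives C1 = 48/625, C2 = 8/25.

u = -48*cos(4*t)/625 - 14*sin(4*t)/625 + 48*exp(-3*t)/625 + 8*t*exp(-3*t)/25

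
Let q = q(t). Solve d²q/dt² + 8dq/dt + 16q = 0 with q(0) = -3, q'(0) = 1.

q = -3*exp(-4*t) - 11*t*exp(-4*t)

Characteristic equation r² + 8r + 16 = 0 has discriminant (8)² - 4·(16) = 0, so r = -4 is a repeated root.
Hence q_h = (C1 + C2*t)*exp(-4*t).
Apply the initial conditions: q(0) = C1 = -3 and q'(0) = C2 - 4*C1 = 1. Solving gives C1 = -3, C2 = -11.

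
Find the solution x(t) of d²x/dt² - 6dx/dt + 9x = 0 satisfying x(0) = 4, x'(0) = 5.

x = 4*exp(3*t) - 7*t*exp(3*t)

Characteristic equation r² - 6r + 9 = 0 has discriminant (-6)² - 4·(9) = 0, so r = 3 is a repeated root.
Hence x_h = (C1 + C2*t)*exp(3*t).
Apply the initial conditions: x(0) = C1 = 4 and x'(0) = C2 + 3*C1 = 5. Solving gives C1 = 4, C2 = -7.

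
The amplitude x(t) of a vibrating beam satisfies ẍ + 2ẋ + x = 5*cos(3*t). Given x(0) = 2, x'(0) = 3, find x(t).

Characteristic equation r² + 2r + 1 = 0 has discriminant (2)² - 4·(1) = 0, so r = -1 is a repeated root.
Hence x_h = (C1 + C2*t)*exp(-t).
Try x_p = A*cos(3*t) + B*sin(3*t). Substituting and equating the coefficients of cos(3t) and sin(3t) gives A = -2/5, B = 3/10, so x_p = -2*cos(3*t)/5 + 3*sin(3*t)/10.
General solution: x = -2*cos(3*t)/5 + 3*sin(3*t)/10 + C1*exp(-t) + C2*t*exp(-t).
Apply the initial conditions: x(0) = -2/5 + C1 = 2 and x'(0) = 9/10 + C2 - C1 = 3. Solving gives C1 = 12/5, C2 = 9/2.

x = -2*cos(3*t)/5 + 3*sin(3*t)/10 + 12*exp(-t)/5 + 9*t*exp(-t)/2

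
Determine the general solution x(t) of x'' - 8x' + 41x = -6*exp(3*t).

Characteristic equation r² - 8r + 41 = 0 has discriminant (-8)² - 4·(41) = -100 < 0, so r = 4 ± 5i.
Hence x_h = C1*cos(5*t)*exp(4*t) + C2*exp(4*t)*sin(5*t).
Try x_p = A*exp(3*t). Substituting into the equation and dividing by exp(3*t) gives A = -3/13, so x_p = -3*exp(3*t)/13.

x = -3*exp(3*t)/13 + C1*cos(5*t)*exp(4*t) + C2*exp(4*t)*sin(5*t)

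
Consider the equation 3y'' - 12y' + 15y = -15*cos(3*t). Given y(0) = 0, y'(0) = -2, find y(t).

y = cos(3*t)/8 + 3*sin(3*t)/8 - 23*exp(2*t)*sin(t)/8 - cos(t)*exp(2*t)/8

Divide through by 3: y'' - 4y' + 5y = -5*cos(3*t).
Characteristic equation r² - 4r + 5 = 0 has discriminant (-4)² - 4·(5) = -4 < 0, so r = 2 ± i.
Hence y_h = C1*cos(t)*exp(2*t) + C2*exp(2*t)*sin(t).
Try y_p = A*cos(3*t) + B*sin(3*t). Substituting and equating the coefficients of cos(3t) and sin(3t) gives A = 1/8, B = 3/8, so y_p = cos(3*t)/8 + 3*sin(3*t)/8.
General solution: y = cos(3*t)/8 + 3*sin(3*t)/8 + C1*cos(t)*exp(2*t) + C2*exp(2*t)*sin(t).
Apply the initial conditions: y(0) = 1/8 + C1 = 0 and y'(0) = 9/8 + C2 + 2*C1 = -2. Solving gives C1 = -1/8, C2 = -23/8.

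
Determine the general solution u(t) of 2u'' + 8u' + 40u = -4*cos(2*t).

u = -cos(2*t)/10 - sin(2*t)/20 + C1*cos(4*t)*exp(-2*t) + C2*exp(-2*t)*sin(4*t)

Divide through by 2: u'' + 4u' + 20u = -2*cos(2*t).
Characteristic equation r² + 4r + 20 = 0 has discriminant (4)² - 4·(20) = -64 < 0, so r = -2 ± 4i.
Hence u_h = C1*cos(4*t)*exp(-2*t) + C2*exp(-2*t)*sin(4*t).
Try u_p = A*cos(2*t) + B*sin(2*t). Substituting and equating the coefficients of cos(2t) and sin(2t) gives A = -1/10, B = -1/20, so u_p = -cos(2*t)/10 - sin(2*t)/20.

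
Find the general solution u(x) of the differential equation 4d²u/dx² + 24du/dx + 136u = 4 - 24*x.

Divide through by 4: u'' + 6u' + 34u = 1 - 6*x.
Characteristic equation r² + 6r + 34 = 0 has discriminant (6)² - 4·(34) = -100 < 0, so r = -3 ± 5i.
Hence u_h = C1*cos(5*x)*exp(-3*x) + C2*exp(-3*x)*sin(5*x).
For the particular solution try u_p = A0 + A1*x. Substituting and matching coefficients of each power of x gives A0 = 35/578, A1 = -3/17, so u_p = 35/578 - 3*x/17.

u = 35/578 - 3*x/17 + C1*cos(5*x)*exp(-3*x) + C2*exp(-3*x)*sin(5*x)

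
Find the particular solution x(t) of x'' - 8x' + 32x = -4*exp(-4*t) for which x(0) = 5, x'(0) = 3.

x = -exp(-4*t)/20 - 87*exp(4*t)*sin(4*t)/20 + 101*cos(4*t)*exp(4*t)/20

Characteristic equation r² - 8r + 32 = 0 has discriminant (-8)² - 4·(32) = -64 < 0, so r = 4 ± 4i.
Hence x_h = C1*cos(4*t)*exp(4*t) + C2*exp(4*t)*sin(4*t).
Try x_p = A*exp(-4*t). Substituting into the equation and dividing by exp(-4*t) gives A = -1/20, so x_p = -exp(-4*t)/20.
General solution: x = -exp(-4*t)/20 + C1*cos(4*t)*exp(4*t) + C2*exp(4*t)*sin(4*t).
Apply the initial conditions: x(0) = -1/20 + C1 = 5 and x'(0) = 1/5 + 4*C1 + 4*C2 = 3. Solving gives C1 = 101/20, C2 = -87/20.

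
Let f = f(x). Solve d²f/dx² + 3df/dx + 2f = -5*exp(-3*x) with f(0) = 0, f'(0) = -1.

Characteristic equation r² + 3r + 2 = 0 factors as (r + 2)(r + 1) = 0, so r = -2, -1.
Hence f_h = C1*exp(-2*x) + C2*exp(-x).
Try f_p = A*exp(-3*x). Substituting into the equation and dividing by exp(-3*x) gives A = -5/2, so f_p = -5*exp(-3*x)/2.
General solution: f = -5*exp(-3*x)/2 + C1*exp(-2*x) + C2*exp(-x).
Apply the initial conditions: f(0) = -5/2 + C1 + C2 = 0 and f'(0) = 15/2 - C2 - 2*C1 = -1. Solving gives C1 = 6, C2 = -7/2.

f = 6*exp(-2*x) - 7*exp(-x)/2 - 5*exp(-3*x)/2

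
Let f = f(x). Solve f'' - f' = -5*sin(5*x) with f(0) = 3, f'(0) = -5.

Characteristic equation r² - r = 0 factors as (r - 1)r = 0, so r = 1, 0.
Hence f_h = C1*exp(x) + C2.
Try f_p = A*cos(5*x) + B*sin(5*x). Substituting and equating the coefficients of cos(5x) and sin(5x) gives A = -1/26, B = 5/26, so f_p = -cos(5*x)/26 + 5*sin(5*x)/26.
General solution: f = C2 - cos(5*x)/26 + 5*sin(5*x)/26 + C1*exp(x).
Apply the initial conditions: f(0) = -1/26 + C1 + C2 = 3 and f'(0) = 25/26 + C1 = -5. Solving gives C1 = -155/26, C2 = 9.

f = 9 - 155*exp(x)/26 - cos(5*x)/26 + 5*sin(5*x)/26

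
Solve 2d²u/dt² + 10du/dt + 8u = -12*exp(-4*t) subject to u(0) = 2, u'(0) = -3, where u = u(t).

u = 2*t*exp(-4*t) + exp(-t) + exp(-4*t)

Divide through by 2: u'' + 5u' + 4u = -6*exp(-4*t).
Characteristic equation r² + 5r + 4 = 0 factors as (r + 1)(r + 4) = 0, so r = -1, -4.
Hence u_h = C1*exp(-t) + C2*exp(-4*t).
Since exp(-4*t) solves the homogeneous equation (r = -4 is a root of multiplicity 1), multiply the trial by t. Try u_p = A*t*exp(-4*t). Substituting into the equation and dividing by exp(-4*t) gives A = 2, so u_p = 2*t*exp(-4*t).
General solution: u = C1*exp(-t) + C2*exp(-4*t) + 2*t*exp(-4*t).
Apply the initial conditions: u(0) = C1 + C2 = 2 and u'(0) = 2 - C1 - 4*C2 = -3. Solving gives C1 = 1, C2 = 1.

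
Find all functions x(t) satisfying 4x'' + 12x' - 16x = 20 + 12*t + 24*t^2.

x = -17/4 - 3*t - 3*t**2/2 + C1*exp(-4*t) + C2*exp(t)

Divide through by 4: x'' + 3x' - 4x = 5 + 3*t + 6*t^2.
Characteristic equation r² + 3r - 4 = 0 factors as (r + 4)(r - 1) = 0, so r = -4, 1.
Hence x_h = C1*exp(-4*t) + C2*exp(t).
For the particular solution try x_p = A0 + A1*t + A2*t^2. Substituting and matching coefficients of each power of t gives A0 = -17/4, A1 = -3, A2 = -3/2, so x_p = -17/4 - 3*t - 3*t^2/2.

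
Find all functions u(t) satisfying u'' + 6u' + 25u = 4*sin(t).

u = -2*cos(t)/51 + 8*sin(t)/51 + C1*cos(4*t)*exp(-3*t) + C2*exp(-3*t)*sin(4*t)

Characteristic equation r² + 6r + 25 = 0 has discriminant (6)² - 4·(25) = -64 < 0, so r = -3 ± 4i.
Hence u_h = C1*cos(4*t)*exp(-3*t) + C2*exp(-3*t)*sin(4*t).
Try u_p = A*cos(t) + B*sin(t). Substituting and equating the coefficients of cos(t) and sin(t) gives A = -2/51, B = 8/51, so u_p = -2*cos(t)/51 + 8*sin(t)/51.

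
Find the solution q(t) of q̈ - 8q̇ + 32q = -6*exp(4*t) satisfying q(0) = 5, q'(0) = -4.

q = -3*exp(4*t)/8 - 6*exp(4*t)*sin(4*t) + 43*cos(4*t)*exp(4*t)/8

Characteristic equation r² - 8r + 32 = 0 has discriminant (-8)² - 4·(32) = -64 < 0, so r = 4 ± 4i.
Hence q_h = C1*cos(4*t)*exp(4*t) + C2*exp(4*t)*sin(4*t).
Try q_p = A*exp(4*t). Substituting into the equation and dividing by exp(4*t) gives A = -3/8, so q_p = -3*exp(4*t)/8.
General solution: q = -3*exp(4*t)/8 + C1*cos(4*t)*exp(4*t) + C2*exp(4*t)*sin(4*t).
Apply the initial conditions: q(0) = -3/8 + C1 = 5 and q'(0) = -3/2 + 4*C1 + 4*C2 = -4. Solving gives C1 = 43/8, C2 = -6.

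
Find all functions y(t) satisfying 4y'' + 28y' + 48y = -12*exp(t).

y = -3*exp(t)/20 + C1*exp(-4*t) + C2*exp(-3*t)

Divide through by 4: y'' + 7y' + 12y = -3*exp(t).
Characteristic equation r² + 7r + 12 = 0 factors as (r + 4)(r + 3) = 0, so r = -4, -3.
Hence y_h = C1*exp(-4*t) + C2*exp(-3*t).
Try y_p = A*exp(t). Substituting into the equation and dividing by exp(t) gives A = -3/20, so y_p = -3*exp(t)/20.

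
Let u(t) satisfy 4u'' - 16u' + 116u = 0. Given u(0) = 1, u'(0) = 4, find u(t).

Divide through by 4: u'' - 4u' + 29u = 0.
Characteristic equation r² - 4r + 29 = 0 has discriminant (-4)² - 4·(29) = -100 < 0, so r = 2 ± 5i.
Hence u_h = C1*cos(5*t)*exp(2*t) + C2*exp(2*t)*sin(5*t).
Apply the initial conditions: u(0) = C1 = 1 and u'(0) = 2*C1 + 5*C2 = 4. Solving gives C1 = 1, C2 = 2/5.

u = cos(5*t)*exp(2*t) + 2*exp(2*t)*sin(5*t)/5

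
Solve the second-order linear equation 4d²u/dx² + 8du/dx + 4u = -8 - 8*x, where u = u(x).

u = 2 - 2*x + C1*exp(-x) + C2*x*exp(-x)

Divide through by 4: u'' + 2u' + u = -2 - 2*x.
Characteristic equation r² + 2r + 1 = 0 has discriminant (2)² - 4·(1) = 0, so r = -1 is a repeated root.
Hence u_h = (C1 + C2*x)*exp(-x).
For the particular solution try u_p = A0 + A1*x. Substituting and matching coefficients of each power of x gives A0 = 2, A1 = -2, so u_p = 2 - 2*x.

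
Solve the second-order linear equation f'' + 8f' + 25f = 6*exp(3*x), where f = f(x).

f = 3*exp(3*x)/29 + C1*cos(3*x)*exp(-4*x) + C2*exp(-4*x)*sin(3*x)

Characteristic equation r² + 8r + 25 = 0 has discriminant (8)² - 4·(25) = -36 < 0, so r = -4 ± 3i.
Hence f_h = C1*cos(3*x)*exp(-4*x) + C2*exp(-4*x)*sin(3*x).
Try f_p = A*exp(3*x). Substituting into the equation and dividing by exp(3*x) gives A = 3/29, so f_p = 3*exp(3*x)/29.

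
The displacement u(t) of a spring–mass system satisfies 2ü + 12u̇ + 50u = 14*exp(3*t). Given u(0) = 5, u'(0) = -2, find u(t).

u = 7*exp(3*t)/52 + 253*cos(4*t)*exp(-3*t)/52 + 317*exp(-3*t)*sin(4*t)/104

Divide through by 2: u'' + 6u' + 25u = 7*exp(3*t).
Characteristic equation r² + 6r + 25 = 0 has discriminant (6)² - 4·(25) = -64 < 0, so r = -3 ± 4i.
Hence u_h = C1*cos(4*t)*exp(-3*t) + C2*exp(-3*t)*sin(4*t).
Try u_p = A*exp(3*t). Substituting into the equation and dividing by exp(3*t) gives A = 7/52, so u_p = 7*exp(3*t)/52.
General solution: u = 7*exp(3*t)/52 + C1*cos(4*t)*exp(-3*t) + C2*exp(-3*t)*sin(4*t).
Apply the initial conditions: u(0) = 7/52 + C1 = 5 and u'(0) = 21/52 - 3*C1 + 4*C2 = -2. Solving gives C1 = 253/52, C2 = 317/104.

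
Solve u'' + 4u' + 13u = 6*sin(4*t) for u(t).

Characteristic equation r² + 4r + 13 = 0 has discriminant (4)² - 4·(13) = -36 < 0, so r = -2 ± 3i.
Hence u_h = C1*cos(3*t)*exp(-2*t) + C2*exp(-2*t)*sin(3*t).
Try u_p = A*cos(4*t) + B*sin(4*t). Substituting and equating the coefficients of cos(4t) and sin(4t) gives A = -96/265, B = -18/265, so u_p = -96*cos(4*t)/265 - 18*sin(4*t)/265.

u = -96*cos(4*t)/265 - 18*sin(4*t)/265 + C1*cos(3*t)*exp(-2*t) + C2*exp(-2*t)*sin(3*t)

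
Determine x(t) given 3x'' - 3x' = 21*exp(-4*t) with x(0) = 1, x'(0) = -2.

x = 5/4 - 3*exp(t)/5 + 7*exp(-4*t)/20

Divide through by 3: x'' - x' = 7*exp(-4*t).
Characteristic equation r² - r = 0 factors as (r - 1)r = 0, so r = 1, 0.
Hence x_h = C1*exp(t) + C2.
Try x_p = A*exp(-4*t). Substituting into the equation and dividing by exp(-4*t) gives A = 7/20, so x_p = 7*exp(-4*t)/20.
General solution: x = C2 + 7*exp(-4*t)/20 + C1*exp(t).
Apply the initial conditions: x(0) = 7/20 + C1 + C2 = 1 and x'(0) = -7/5 + C1 = -2. Solving gives C1 = -3/5, C2 = 5/4.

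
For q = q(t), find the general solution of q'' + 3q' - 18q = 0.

Characteristic equation r² + 3r - 18 = 0 factors as (r - 3)(r + 6) = 0, so r = 3, -6.
Hence q_h = C1*exp(3*t) + C2*exp(-6*t).

q = C1*exp(3*t) + C2*exp(-6*t)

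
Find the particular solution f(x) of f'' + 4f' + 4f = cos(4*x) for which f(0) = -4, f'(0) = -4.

Characteristic equation r² + 4r + 4 = 0 has discriminant (4)² - 4·(4) = 0, so r = -2 is a repeated root.
Hence f_h = (C1 + C2*x)*exp(-2*x).
Try f_p = A*cos(4*x) + B*sin(4*x). Substituting and equating the coefficients of cos(4x) and sin(4x) gives A = -3/100, B = 1/25, so f_p = -3*cos(4*x)/100 + sin(4*x)/25.
General solution: f = -3*cos(4*x)/100 + sin(4*x)/25 + C1*exp(-2*x) + C2*x*exp(-2*x).
Apply the initial conditions: f(0) = -3/100 + C1 = -4 and f'(0) = 4/25 + C2 - 2*C1 = -4. Solving gives C1 = -397/100, C2 = -121/10.

f = -397*exp(-2*x)/100 - 3*cos(4*x)/100 + sin(4*x)/25 - 121*x*exp(-2*x)/10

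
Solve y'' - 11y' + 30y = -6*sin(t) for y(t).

Characteristic equation r² - 11r + 30 = 0 factors as (r - 5)(r - 6) = 0, so r = 5, 6.
Hence y_h = C1*exp(5*t) + C2*exp(6*t).
Try y_p = A*cos(t) + B*sin(t). Substituting and equating the coefficients of cos(t) and sin(t) gives A = -33/481, B = -87/481, so y_p = -87*sin(t)/481 - 33*cos(t)/481.

y = -87*sin(t)/481 - 33*cos(t)/481 + C1*exp(5*t) + C2*exp(6*t)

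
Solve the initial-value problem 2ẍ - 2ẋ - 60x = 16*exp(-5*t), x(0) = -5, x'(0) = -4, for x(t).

x = -311*exp(6*t)/121 - 294*exp(-5*t)/121 - 8*t*exp(-5*t)/11

Divide through by 2: x'' - x' - 30x = 8*exp(-5*t).
Characteristic equation r² - r - 30 = 0 factors as (r + 5)(r - 6) = 0, so r = -5, 6.
Hence x_h = C1*exp(-5*t) + C2*exp(6*t).
Since exp(-5*t) solves the homogeneous equation (r = -5 is a root of multiplicity 1), multiply the trial by t. Try x_p = A*t*exp(-5*t). Substituting into the equation and dividing by exp(-5*t) gives A = -8/11, so x_p = -8*t*exp(-5*t)/11.
General solution: x = C1*exp(-5*t) + C2*exp(6*t) - 8*t*exp(-5*t)/11.
Apply the initial conditions: x(0) = C1 + C2 = -5 and x'(0) = -8/11 - 5*C1 + 6*C2 = -4. Solving gives C1 = -294/121, C2 = -311/121.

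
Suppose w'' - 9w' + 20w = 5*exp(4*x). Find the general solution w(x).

Characteristic equation r² - 9r + 20 = 0 factors as (r - 4)(r - 5) = 0, so r = 4, 5.
Hence w_h = C1*exp(4*x) + C2*exp(5*x).
Since exp(4*x) solves the homogeneous equation (r = 4 is a root of multiplicity 1), multiply the trial by x. Try w_p = A*x*exp(4*x). Substituting into the equation and dividing by exp(4*x) gives A = -5, so w_p = -5*x*exp(4*x).

w = C1*exp(4*x) + C2*exp(5*x) - 5*x*exp(4*x)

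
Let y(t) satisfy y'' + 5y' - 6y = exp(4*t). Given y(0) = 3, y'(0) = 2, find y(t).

Characteristic equation r² + 5r - 6 = 0 factors as (r - 1)(r + 6) = 0, so r = 1, -6.
Hence y_h = C1*exp(t) + C2*exp(-6*t).
Try y_p = A*exp(4*t). Substituting into the equation and dividing by exp(4*t) gives A = 1/30, so y_p = exp(4*t)/30.
General solution: y = exp(4*t)/30 + C1*exp(t) + C2*exp(-6*t).
Apply the initial conditions: y(0) = 1/30 + C1 + C2 = 3 and y'(0) = 2/15 + C1 - 6*C2 = 2. Solving gives C1 = 59/21, C2 = 11/70.

y = exp(4*t)/30 + 11*exp(-6*t)/70 + 59*exp(t)/21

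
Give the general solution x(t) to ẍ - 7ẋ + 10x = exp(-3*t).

x = exp(-3*t)/40 + C1*exp(2*t) + C2*exp(5*t)

Characteristic equation r² - 7r + 10 = 0 factors as (r - 2)(r - 5) = 0, so r = 2, 5.
Hence x_h = C1*exp(2*t) + C2*exp(5*t).
Try x_p = A*exp(-3*t). Substituting into the equation and dividing by exp(-3*t) gives A = 1/40, so x_p = exp(-3*t)/40.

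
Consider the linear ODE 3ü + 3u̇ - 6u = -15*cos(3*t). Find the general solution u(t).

Divide through by 3: u'' + u' - 2u = -5*cos(3*t).
Characteristic equation r² + r - 2 = 0 factors as (r + 2)(r - 1) = 0, so r = -2, 1.
Hence u_h = C1*exp(-2*t) + C2*exp(t).
Try u_p = A*cos(3*t) + B*sin(3*t). Substituting and equating the coefficients of cos(3t) and sin(3t) gives A = 11/26, B = -3/26, so u_p = -3*sin(3*t)/26 + 11*cos(3*t)/26.

u = -3*sin(3*t)/26 + 11*cos(3*t)/26 + C1*exp(-2*t) + C2*exp(t)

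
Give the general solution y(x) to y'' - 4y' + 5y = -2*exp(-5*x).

Characteristic equation r² - 4r + 5 = 0 has discriminant (-4)² - 4·(5) = -4 < 0, so r = 2 ± i.
Hence y_h = C1*cos(x)*exp(2*x) + C2*exp(2*x)*sin(x).
Try y_p = A*exp(-5*x). Substituting into the equation and dividing by exp(-5*x) gives A = -1/25, so y_p = -exp(-5*x)/25.

y = -exp(-5*x)/25 + C1*cos(x)*exp(2*x) + C2*exp(2*x)*sin(x)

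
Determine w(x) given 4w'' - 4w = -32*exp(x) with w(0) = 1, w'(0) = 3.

w = -3*exp(-x) + 4*exp(x) - 4*x*exp(x)

Divide through by 4: w'' - w = -8*exp(x).
Characteristic equation r² - 1 = 0 factors as (r + 1)(r - 1) = 0, so r = -1, 1.
Hence w_h = C1*exp(-x) + C2*exp(x).
Since exp(x) solves the homogeneous equation (r = 1 is a root of multiplicity 1), multiply the trial by x. Try w_p = A*x*exp(x). Substituting into the equation and dividing by exp(x) gives A = -4, so w_p = -4*x*exp(x).
General solution: w = C1*exp(-x) + C2*exp(x) - 4*x*exp(x).
Apply the initial conditions: w(0) = C1 + C2 = 1 and w'(0) = -4 + C2 - C1 = 3. Solving gives C1 = -3, C2 = 4.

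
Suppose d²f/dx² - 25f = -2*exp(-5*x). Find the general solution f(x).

f = C1*exp(5*x) + C2*exp(-5*x) + x*exp(-5*x)/5

Characteristic equation r² - 25 = 0 factors as (r - 5)(r + 5) = 0, so r = 5, -5.
Hence f_h = C1*exp(5*x) + C2*exp(-5*x).
Since exp(-5*x) solves the homogeneous equation (r = -5 is a root of multiplicity 1), multiply the trial by x. Try f_p = A*x*exp(-5*x). Substituting into the equation and dividing by exp(-5*x) gives A = 1/5, so f_p = x*exp(-5*x)/5.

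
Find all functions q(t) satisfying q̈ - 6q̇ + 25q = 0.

Characteristic equation r² - 6r + 25 = 0 has discriminant (-6)² - 4·(25) = -64 < 0, so r = 3 ± 4i.
Hence q_h = C1*cos(4*t)*exp(3*t) + C2*exp(3*t)*sin(4*t).

q = C1*cos(4*t)*exp(3*t) + C2*exp(3*t)*sin(4*t)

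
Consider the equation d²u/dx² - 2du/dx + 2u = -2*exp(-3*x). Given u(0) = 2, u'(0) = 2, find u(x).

Characteristic equation r² - 2r + 2 = 0 has discriminant (-2)² - 4·(2) = -4 < 0, so r = 1 ± i.
Hence u_h = C1*cos(x)*exp(x) + C2*exp(x)*sin(x).
Try u_p = A*exp(-3*x). Substituting into the equation and dividing by exp(-3*x) gives A = -2/17, so u_p = -2*exp(-3*x)/17.
General solution: u = -2*exp(-3*x)/17 + C1*cos(x)*exp(x) + C2*exp(x)*sin(x).
Apply the initial conditions: u(0) = -2/17 + C1 = 2 and u'(0) = 6/17 + C1 + C2 = 2. Solving gives C1 = 36/17, C2 = -8/17.

u = -2*exp(-3*x)/17 - 8*exp(x)*sin(x)/17 + 36*cos(x)*exp(x)/17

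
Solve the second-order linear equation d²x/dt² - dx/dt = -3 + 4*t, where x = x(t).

x = C2 - t - 2*t**2 + C1*exp(t)

Characteristic equation r² - r = 0 factors as (r - 1)r = 0, so r = 1, 0.
Hence x_h = C1*exp(t) + C2.
Since 0 is a characteristic root (multiplicity 1), multiply the polynomial trial by t: try x_p = t*(A0 + A1*t). Substituting and matching coefficients of each power of t gives A0 = -1, A1 = -2, so x_p = -t - 2*t^2.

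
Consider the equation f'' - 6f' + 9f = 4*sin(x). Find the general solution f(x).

Characteristic equation r² - 6r + 9 = 0 has discriminant (-6)² - 4·(9) = 0, so r = 3 is a repeated root.
Hence f_h = (C1 + C2*x)*exp(3*x).
Try f_p = A*cos(x) + B*sin(x). Substituting and equating the coefficients of cos(x) and sin(x) gives A = 6/25, B = 8/25, so f_p = 6*cos(x)/25 + 8*sin(x)/25.

f = 6*cos(x)/25 + 8*sin(x)/25 + C1*exp(3*x) + C2*x*exp(3*x)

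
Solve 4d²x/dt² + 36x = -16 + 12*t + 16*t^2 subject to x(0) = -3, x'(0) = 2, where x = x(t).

Divide through by 4: x'' + 9x = -4 + 3*t + 4*t^2.
Characteristic equation r² + 9 = 0 has discriminant (0)² - 4·(9) = -36 < 0, so r = ± 3i.
Hence x_h = C1*cos(3*t) + C2*sin(3*t).
For the particular solution try x_p = A0 + A1*t + A2*t^2. Substituting and matching coefficients of each power of t gives A0 = -44/81, A1 = 1/3, A2 = 4/9, so x_p = -44/81 + t/3 + 4*t^2/9.
General solution: x = -44/81 + t/3 + 4*t^2/9 + C1*cos(3*t) + C2*sin(3*t).
Apply the initial conditions: x(0) = -44/81 + C1 = -3 and x'(0) = 1/3 + 3*C2 = 2. Solving gives C1 = -199/81, C2 = 5/9.

x = -44/81 - 199*cos(3*t)/81 + t/3 + 4*t**2/9 + 5*sin(3*t)/9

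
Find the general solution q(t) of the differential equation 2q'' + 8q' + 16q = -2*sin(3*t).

q = sin(3*t)/145 + 12*cos(3*t)/145 + C1*cos(2*t)*exp(-2*t) + C2*exp(-2*t)*sin(2*t)

Divide through by 2: q'' + 4q' + 8q = -sin(3*t).
Characteristic equation r² + 4r + 8 = 0 has discriminant (4)² - 4·(8) = -16 < 0, so r = -2 ± 2i.
Hence q_h = C1*cos(2*t)*exp(-2*t) + C2*exp(-2*t)*sin(2*t).
Try q_p = A*cos(3*t) + B*sin(3*t). Substituting and equating the coefficients of cos(3t) and sin(3t) gives A = 12/145, B = 1/145, so q_p = sin(3*t)/145 + 12*cos(3*t)/145.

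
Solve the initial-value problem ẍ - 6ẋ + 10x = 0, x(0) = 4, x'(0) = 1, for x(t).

x = -11*exp(3*t)*sin(t) + 4*cos(t)*exp(3*t)

Characteristic equation r² - 6r + 10 = 0 has discriminant (-6)² - 4·(10) = -4 < 0, so r = 3 ± i.
Hence x_h = C1*cos(t)*exp(3*t) + C2*exp(3*t)*sin(t).
Apply the initial conditions: x(0) = C1 = 4 and x'(0) = C2 + 3*C1 = 1. Solving gives C1 = 4, C2 = -11.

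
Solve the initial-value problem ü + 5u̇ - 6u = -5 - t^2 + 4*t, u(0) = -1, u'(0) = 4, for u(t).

Characteristic equation r² + 5r - 6 = 0 factors as (r - 1)(r + 6) = 0, so r = 1, -6.
Hence u_h = C1*exp(t) + C2*exp(-6*t).
For the particular solution try u_p = A0 + A1*t + A2*t^2. Substituting and matching coefficients of each power of t gives A0 = 61/108, A1 = -7/18, A2 = 1/6, so u_p = 61/108 - 7*t/18 + t^2/6.
General solution: u = 61/108 - 7*t/18 + t^2/6 + C1*exp(t) + C2*exp(-6*t).
Apply the initial conditions: u(0) = 61/108 + C1 + C2 = -1 and u'(0) = -7/18 + C1 - 6*C2 = 4. Solving gives C1 = -5/7, C2 = -643/756.

u = 61/108 - 643*exp(-6*t)/756 - 7*t/18 - 5*exp(t)/7 + t**2/6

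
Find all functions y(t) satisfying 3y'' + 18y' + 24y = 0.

y = C1*exp(-2*t) + C2*exp(-4*t)

Divide through by 3: y'' + 6y' + 8y = 0.
Characteristic equation r² + 6r + 8 = 0 factors as (r + 2)(r + 4) = 0, so r = -2, -4.
Hence y_h = C1*exp(-2*t) + C2*exp(-4*t).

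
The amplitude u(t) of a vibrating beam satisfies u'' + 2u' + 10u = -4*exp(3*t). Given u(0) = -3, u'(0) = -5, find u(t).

u = -4*exp(3*t)/25 - 184*exp(-t)*sin(3*t)/75 - 71*cos(3*t)*exp(-t)/25

Characteristic equation r² + 2r + 10 = 0 has discriminant (2)² - 4·(10) = -36 < 0, so r = -1 ± 3i.
Hence u_h = C1*cos(3*t)*exp(-t) + C2*exp(-t)*sin(3*t).
Try u_p = A*exp(3*t). Substituting into the equation and dividing by exp(3*t) gives A = -4/25, so u_p = -4*exp(3*t)/25.
General solution: u = -4*exp(3*t)/25 + C1*cos(3*t)*exp(-t) + C2*exp(-t)*sin(3*t).
Apply the initial conditions: u(0) = -4/25 + C1 = -3 and u'(0) = -12/25 - C1 + 3*C2 = -5. Solving gives C1 = -71/25, C2 = -184/75.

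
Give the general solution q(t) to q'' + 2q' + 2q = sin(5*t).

q = -23*sin(5*t)/629 - 10*cos(5*t)/629 + C1*cos(t)*exp(-t) + C2*exp(-t)*sin(t)

Characteristic equation r² + 2r + 2 = 0 has discriminant (2)² - 4·(2) = -4 < 0, so r = -1 ± i.
Hence q_h = C1*cos(t)*exp(-t) + C2*exp(-t)*sin(t).
Try q_p = A*cos(5*t) + B*sin(5*t). Substituting and equating the coefficients of cos(5t) and sin(5t) gives A = -10/629, B = -23/629, so q_p = -23*sin(5*t)/629 - 10*cos(5*t)/629.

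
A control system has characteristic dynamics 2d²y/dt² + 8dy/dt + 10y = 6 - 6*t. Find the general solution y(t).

y = 27/25 - 3*t/5 + C1*cos(t)*exp(-2*t) + C2*exp(-2*t)*sin(t)

Divide through by 2: y'' + 4y' + 5y = 3 - 3*t.
Characteristic equation r² + 4r + 5 = 0 has discriminant (4)² - 4·(5) = -4 < 0, so r = -2 ± i.
Hence y_h = C1*cos(t)*exp(-2*t) + C2*exp(-2*t)*sin(t).
For the particular solution try y_p = A0 + A1*t. Substituting and matching coefficients of each power of t gives A0 = 27/25, A1 = -3/5, so y_p = 27/25 - 3*t/5.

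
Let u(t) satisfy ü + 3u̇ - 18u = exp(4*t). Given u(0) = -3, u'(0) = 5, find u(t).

Characteristic equation r² + 3r - 18 = 0 factors as (r - 3)(r + 6) = 0, so r = 3, -6.
Hence u_h = C1*exp(3*t) + C2*exp(-6*t).
Try u_p = A*exp(4*t). Substituting into the equation and dividing by exp(4*t) gives A = 1/10, so u_p = exp(4*t)/10.
General solution: u = exp(4*t)/10 + C1*exp(3*t) + C2*exp(-6*t).
Apply the initial conditions: u(0) = 1/10 + C1 + C2 = -3 and u'(0) = 2/5 - 6*C2 + 3*C1 = 5. Solving gives C1 = -14/9, C2 = -139/90.

u = -139*exp(-6*t)/90 - 14*exp(3*t)/9 + exp(4*t)/10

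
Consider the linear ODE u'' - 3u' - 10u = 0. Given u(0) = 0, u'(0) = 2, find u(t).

u = -2*exp(-2*t)/7 + 2*exp(5*t)/7

Characteristic equation r² - 3r - 10 = 0 factors as (r - 5)(r + 2) = 0, so r = 5, -2.
Hence u_h = C1*exp(5*t) + C2*exp(-2*t).
Apply the initial conditions: u(0) = C1 + C2 = 0 and u'(0) = -2*C2 + 5*C1 = 2. Solving gives C1 = 2/7, C2 = -2/7.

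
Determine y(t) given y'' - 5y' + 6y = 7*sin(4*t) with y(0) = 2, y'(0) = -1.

Characteristic equation r² - 5r + 6 = 0 factors as (r - 3)(r - 2) = 0, so r = 3, 2.
Hence y_h = C1*exp(3*t) + C2*exp(2*t).
Try y_p = A*cos(4*t) + B*sin(4*t). Substituting and equating the coefficients of cos(4t) and sin(4t) gives A = 7/25, B = -7/50, so y_p = -7*sin(4*t)/50 + 7*cos(4*t)/25.
General solution: y = -7*sin(4*t)/50 + 7*cos(4*t)/25 + C1*exp(3*t) + C2*exp(2*t).
Apply the initial conditions: y(0) = 7/25 + C1 + C2 = 2 and y'(0) = -14/25 + 2*C2 + 3*C1 = -1. Solving gives C1 = -97/25, C2 = 28/5.

y = -97*exp(3*t)/25 - 7*sin(4*t)/50 + 7*cos(4*t)/25 + 28*exp(2*t)/5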